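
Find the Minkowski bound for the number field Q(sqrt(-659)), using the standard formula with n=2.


d = -659, d mod 4 = 1, so disc(K) = d = -659; |disc(K)| = 659
Imaginary quadratic field, so n = 2, s = r2 = 1, r1 = 0
M = (n!/n^n) * (4/pi)^s * sqrt(|disc(K)|) = (2!/2^2) * (4/pi)^1 * sqrt(659)
= 0.5 * 1.273240 * 25.670995
= 16.3427

16.3427


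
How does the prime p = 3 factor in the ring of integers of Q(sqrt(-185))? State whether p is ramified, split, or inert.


K = Q(sqrt(-185)). Since d mod 4 = 3, disc(K) = -740.
Check p | disc: -740 mod 3 = 1.
p does not divide disc. Compute Legendre symbol (d/p):
1^((3-1)/2) mod 3 = 1
(d/p) = 1, so p splits: (p) = P*P' with e=1, f=1, g=2.
Therefore p is split.

split


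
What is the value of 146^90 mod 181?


p = 181 is prime and the exponent is (p-1)/2 = 90, so by Euler's criterion 146^90 = (146/181) = +1 or -1 mod 181.
Compute by square-and-multiply:
  90 = 64 + 16 + 8 + 2 (binary 1011010)
  Repeated squaring mod 181: 146^1 = 146, 146^2 = 139, 146^4 = 135, 146^8 = 125, 146^16 = 59, 146^32 = 42, 146^64 = 135
  146^90 = 146^64 * 146^16 * 146^8 * 146^2 = 135 * 59 * 125 * 139 mod 181
    135 * 59 = 7965 = 1 mod 181
    1 * 125 = 125 = 125 mod 181
    125 * 139 = 17375 = 180 mod 181
  146^90 = 180 mod 181
Result 180 = p - 1 = -1 mod 181: 146 is a quadratic non-residue mod 181. As a residue in [0, p-1] the value is 180.
146^90 mod 181 = 180

180


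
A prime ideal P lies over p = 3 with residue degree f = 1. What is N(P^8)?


N(P^a) = p^(a*f)
= 3^(8*1)
= 3^8
= 6561

6561


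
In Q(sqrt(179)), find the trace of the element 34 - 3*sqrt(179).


Tr(a + b*sqrt(d)) = (a + b*sqrt(d)) + (a - b*sqrt(d)) = 2a
= 2 * (34)
= 68

68


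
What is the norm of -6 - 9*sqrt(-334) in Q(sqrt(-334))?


N(a + b*sqrt(d)) = a^2 - d*b^2
= (-6)^2 - (-334)*(-9)^2
= 36 + 27054
= 27090

27090


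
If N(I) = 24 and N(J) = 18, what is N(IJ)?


N(IJ) = N(I) * N(J)
= 24 * 18
= 432

432


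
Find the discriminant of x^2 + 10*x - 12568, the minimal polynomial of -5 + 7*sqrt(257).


The element -5 + 7*sqrt(257) has minimal polynomial:
x^2 + 10*x - 12568
Discriminant = (10)^2 - 4*(-12568)
= 100 + 50272
= 50372

50372


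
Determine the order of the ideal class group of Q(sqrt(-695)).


K = Q(sqrt(-695)). d mod 4 = 1, so D = disc(K) = d = -695
h(K) equals the number of primitive reduced positive-definite forms (a, b, c) = a*x^2 + b*x*y + c*y^2 with b^2 - 4ac = D,
where reduced means |b| <= a <= c, with b >= 0 whenever |b| = a or a = c, and primitive means gcd(a, b, c) = 1.
Reduced forces 3a^2 <= |D| = 695, so 1 <= a <= 15; b must have the parity of D, and c = (b^2 - D)/(4a) must be an integer >= a.
Enumerate a = 1..15, b in [-a, a]:
  a=1: (1, 1, 174)  [1]
  a=2: (2, -1, 87), (2, 1, 87)  [2]
  a=3: (3, -1, 58), (3, 1, 58)  [2]
  a=4: (4, -3, 44), (4, 3, 44)  [2]
  a=5: (5, 5, 36)  [1]
  a=6: (6, -5, 30), (6, -1, 29), (6, 1, 29), (6, 5, 30)  [4]
  a=7: none
  a=8: (8, -3, 22), (8, 3, 22)  [2]
  a=9: (9, -5, 20), (9, 5, 20)  [2]
  a=10: (10, -5, 18), (10, 5, 18)  [2]
  a=11: (11, -3, 16), (11, 3, 16)  [2]
  a=12: (12, -11, 17), (12, -5, 15), (12, 5, 15), (12, 11, 17)  [4]
  a=13..15: none
Total reduced forms: 1 + 2 + 2 + 2 + 1 + 4 + 2 + 2 + 2 + 2 + 4 = 24
h = 24

24


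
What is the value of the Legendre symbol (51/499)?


p = 499 is prime, so compute (51/499) with the reciprocity algorithm (Jacobi-symbol steps: pull out 2s via (2/n), flip via reciprocity, reduce):
  reciprocity: (51/499) -> -(499/51)
  reduce: (40/51)
  pull out 2: (2/51) = -1  (since 51 mod 8 = 3)
  pull out 2: (2/51) = -1  (since 51 mod 8 = 3)
  pull out 2: (2/51) = -1  (since 51 mod 8 = 3)
  reciprocity: (5/51) -> +(51/5)
  reduce: (1/5)
  (1/5) = 1
Product of signs = 1
(51/499) = 1

1


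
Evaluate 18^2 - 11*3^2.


x^2 - d*y^2
= 18^2 - 11*3^2
= 324 - 99
= 225

225


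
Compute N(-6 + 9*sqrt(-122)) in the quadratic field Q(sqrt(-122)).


N(a + b*sqrt(d)) = a^2 - d*b^2
= (-6)^2 - (-122)*(9)^2
= 36 + 9882
= 9918

9918


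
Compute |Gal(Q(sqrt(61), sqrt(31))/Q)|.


The 2 square roots of distinct primes are multiplicatively independent over Q,
so [K:Q] = 2^2 and Gal(K/Q) is isomorphic to (Z/2Z)^2.
|Gal| = 2^2 = 4

4


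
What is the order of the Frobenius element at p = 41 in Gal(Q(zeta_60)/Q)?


The Frobenius at p in Gal(Q(zeta_n)/Q) = (Z/nZ)* is the class of p, so its order is ord_60(41), the smallest k >= 1 with 41^k = 1 mod 60.
n = 60 = 2^2 * 3 * 5, phi(60) = 16; the order divides phi(n).
Divisors of 16: 1, 2, 4, 8, 16
Repeated squaring mod 60: 41^1 = 41, 41^2 = 1, 41^4 = 1, 41^8 = 1, 41^16 = 1
Test divisors in increasing order:
  k=1: 41^1 = 41 mod 60
  k=2: 41^2 = 1 mod 60  <- first divisor giving 1
Order = 2

2


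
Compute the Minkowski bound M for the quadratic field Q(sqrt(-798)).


d = -798, d mod 4 = 2, so disc(K) = 4d = -3192; |disc(K)| = 3192
Imaginary quadratic field, so n = 2, s = r2 = 1, r1 = 0
M = (n!/n^n) * (4/pi)^s * sqrt(|disc(K)|) = (2!/2^2) * (4/pi)^1 * sqrt(3192)
= 0.5 * 1.273240 * 56.497788
= 35.9676

35.9676


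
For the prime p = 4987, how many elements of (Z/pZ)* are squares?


For prime p, the number of non-zero quadratic residues is (p-1)/2.
= (4987-1)/2
= 2493

2493


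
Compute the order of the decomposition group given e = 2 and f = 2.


|D_P| = e * f
= 2 * 2
= 4

4


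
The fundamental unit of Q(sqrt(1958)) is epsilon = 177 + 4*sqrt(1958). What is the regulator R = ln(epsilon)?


epsilon = 177 + 4*sqrt(1958)
= 353.9972
R = ln(353.9972)
= 5.8693

5.8693


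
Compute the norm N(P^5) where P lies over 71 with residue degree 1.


N(P^a) = p^(a*f)
= 71^(5*1)
= 71^5
= 1804229351

1804229351


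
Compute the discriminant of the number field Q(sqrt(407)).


For K = Q(sqrt(d)) with d squarefree: disc(K) = d if d = 1 mod 4, and disc(K) = 4d if d = 2 or 3 mod 4.
Here d = 407, and d mod 4 = 3.
d = 3 mod 4, not 1 (O_K = Z[sqrt(d)]), so disc(K) = 4d = 4 * (407) = 1628

1628


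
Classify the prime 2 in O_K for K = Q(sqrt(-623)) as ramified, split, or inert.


K = Q(sqrt(-623)). Since d mod 4 = 1, disc(K) = -623.
Check p | disc: -623 mod 2 = 1.
p=2 does not divide disc (d is 1 mod 4). 2 splits iff d = 1 mod 8.
d mod 8 = 1, so (d/2) = 1.
(d/p) = 1, so p splits: (p) = P*P' with e=1, f=1, g=2.
Therefore p is split.

split


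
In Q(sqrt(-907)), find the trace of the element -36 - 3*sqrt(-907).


Tr(a + b*sqrt(d)) = (a + b*sqrt(d)) + (a - b*sqrt(d)) = 2a
= 2 * (-36)
= -72

-72


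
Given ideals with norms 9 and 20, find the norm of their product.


N(IJ) = N(I) * N(J)
= 9 * 20
= 180

180


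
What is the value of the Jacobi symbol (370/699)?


Compute (370/699) via quadratic reciprocity:
  pull out 2: (2/699) = -1  (since 699 mod 8 = 3)
  reciprocity: (185/699) -> +(699/185)
  reduce: (144/185)
  pull out 2: (2/185) = +1  (since 185 mod 8 = 1)
  pull out 2: (2/185) = +1  (since 185 mod 8 = 1)
  pull out 2: (2/185) = +1  (since 185 mod 8 = 1)
  pull out 2: (2/185) = +1  (since 185 mod 8 = 1)
  reciprocity: (9/185) -> +(185/9)
  reduce: (5/9)
  reciprocity: (5/9) -> +(9/5)
  reduce: (4/5)
  pull out 2: (2/5) = -1  (since 5 mod 8 = 5)
  pull out 2: (2/5) = -1  (since 5 mod 8 = 5)
  (1/5) = 1
Product of signs = -1

-1


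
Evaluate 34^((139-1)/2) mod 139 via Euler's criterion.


p = 139 is prime and the exponent is (p-1)/2 = 69, so by Euler's criterion 34^69 = (34/139) = +1 or -1 mod 139.
Compute by square-and-multiply:
  69 = 64 + 4 + 1 (binary 1000101)
  Repeated squaring mod 139: 34^1 = 34, 34^2 = 44, 34^4 = 129, 34^8 = 100, 34^16 = 131, 34^32 = 64, 34^64 = 65
  34^69 = 34^64 * 34^4 * 34^1 = 65 * 129 * 34 mod 139
    65 * 129 = 8385 = 45 mod 139
    45 * 34 = 1530 = 1 mod 139
  34^69 = 1 mod 139
Result 1: 34 is a quadratic residue mod 139.
34^69 mod 139 = 1

1


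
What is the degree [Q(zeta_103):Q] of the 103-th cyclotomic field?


The degree equals Euler's totient phi(103).
103 = 103
phi(103) = 102

102


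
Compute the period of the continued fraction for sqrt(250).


Run the CF algorithm for sqrt(250).
a_0 = floor(sqrt(250)) = 15; set m_0=0, q_0=1.
Recurrence: m' = q*a - m,  q' = (d - m'^2)/q,  a' = floor((a_0 + m')/q').
  step 1: m=15, q=25, a=1
  step 2: m=10, q=6, a=4
  step 3: m=14, q=9, a=3
  step 4: m=13, q=9, a=3
  step 5: m=14, q=6, a=4
  step 6: m=10, q=25, a=1
  step 7: m=15, q=1, a=30
a_7 = 2*a_0 = 30, so the period closes here.
sqrt(250) = [15; 1, 4, 3, 3, 4, 1, 30]
Period length = 7

7


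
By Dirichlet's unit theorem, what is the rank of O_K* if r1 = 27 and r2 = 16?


By Dirichlet's unit theorem:
rank = r1 + r2 - 1
= 27 + 16 - 1
= 42

42


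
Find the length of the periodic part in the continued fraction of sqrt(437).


Run the CF algorithm for sqrt(437).
a_0 = floor(sqrt(437)) = 20; set m_0=0, q_0=1.
Recurrence: m' = q*a - m,  q' = (d - m'^2)/q,  a' = floor((a_0 + m')/q').
  step 1: m=20, q=37, a=1
  step 2: m=17, q=4, a=9
  step 3: m=19, q=19, a=2
  step 4: m=19, q=4, a=9
  step 5: m=17, q=37, a=1
  step 6: m=20, q=1, a=40
a_6 = 2*a_0 = 40, so the period closes here.
sqrt(437) = [20; 1, 9, 2, 9, 1, 40]
Period length = 6

6


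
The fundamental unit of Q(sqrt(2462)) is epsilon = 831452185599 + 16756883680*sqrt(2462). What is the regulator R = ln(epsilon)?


epsilon = 831452185599 + 16756883680*sqrt(2462)
= 1.6629e+12
R = ln(1.6629e+12)
= 28.1396

28.1396


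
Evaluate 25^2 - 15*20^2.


x^2 - d*y^2
= 25^2 - 15*20^2
= 625 - 6000
= -5375

-5375


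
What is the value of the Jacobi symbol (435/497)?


Compute (435/497) via quadratic reciprocity:
  reciprocity: (435/497) -> +(497/435)
  reduce: (62/435)
  pull out 2: (2/435) = -1  (since 435 mod 8 = 3)
  reciprocity: (31/435) -> -(435/31)
  reduce: (1/31)
  (1/31) = 1
Product of signs = 1

1


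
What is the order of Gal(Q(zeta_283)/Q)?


|Gal(Q(zeta_283)/Q)| = phi(283)
= 282

282


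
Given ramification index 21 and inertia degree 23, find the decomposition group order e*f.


|D_P| = e * f
= 21 * 23
= 483

483


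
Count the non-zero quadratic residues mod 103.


For prime p, the number of non-zero quadratic residues is (p-1)/2.
= (103-1)/2
= 51

51


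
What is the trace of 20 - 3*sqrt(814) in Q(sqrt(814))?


Tr(a + b*sqrt(d)) = (a + b*sqrt(d)) + (a - b*sqrt(d)) = 2a
= 2 * (20)
= 40

40


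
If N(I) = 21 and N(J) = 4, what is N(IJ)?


N(IJ) = N(I) * N(J)
= 21 * 4
= 84

84


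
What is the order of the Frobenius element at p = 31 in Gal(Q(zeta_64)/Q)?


The Frobenius at p in Gal(Q(zeta_n)/Q) = (Z/nZ)* is the class of p, so its order is ord_64(31), the smallest k >= 1 with 31^k = 1 mod 64.
n = 64 = 2^6, phi(64) = 32; the order divides phi(n).
Divisors of 32: 1, 2, 4, 8, 16, 32
Repeated squaring mod 64: 31^1 = 31, 31^2 = 1, 31^4 = 1, 31^8 = 1, 31^16 = 1, 31^32 = 1
Test divisors in increasing order:
  k=1: 31^1 = 31 mod 64
  k=2: 31^2 = 1 mod 64  <- first divisor giving 1
Order = 2

2


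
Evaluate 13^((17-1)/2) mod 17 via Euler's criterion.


p = 17 is prime and the exponent is (p-1)/2 = 8, so by Euler's criterion 13^8 = (13/17) = +1 or -1 mod 17.
Compute by square-and-multiply:
  8 = 8 (binary 1000)
  Repeated squaring mod 17: 13^1 = 13, 13^2 = 16, 13^4 = 1, 13^8 = 1
  13^8 = 1 mod 17
Result 1: 13 is a quadratic residue mod 17.
13^8 mod 17 = 1

1


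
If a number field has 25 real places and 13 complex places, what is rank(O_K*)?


By Dirichlet's unit theorem:
rank = r1 + r2 - 1
= 25 + 13 - 1
= 37

37


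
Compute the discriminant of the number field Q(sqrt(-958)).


For K = Q(sqrt(d)) with d squarefree: disc(K) = d if d = 1 mod 4, and disc(K) = 4d if d = 2 or 3 mod 4.
Here d = -958, and d mod 4 = 2.
d = 2 mod 4, not 1 (O_K = Z[sqrt(d)]), so disc(K) = 4d = 4 * (-958) = -3832

-3832


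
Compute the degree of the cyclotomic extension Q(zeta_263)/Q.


The degree equals Euler's totient phi(263).
263 = 263
phi(263) = 262

262


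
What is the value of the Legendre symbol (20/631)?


p = 631 is prime, so compute (20/631) with the reciprocity algorithm (Jacobi-symbol steps: pull out 2s via (2/n), flip via reciprocity, reduce):
  pull out 2: (2/631) = +1  (since 631 mod 8 = 7)
  pull out 2: (2/631) = +1  (since 631 mod 8 = 7)
  reciprocity: (5/631) -> +(631/5)
  reduce: (1/5)
  (1/5) = 1
Product of signs = 1
(20/631) = 1

1


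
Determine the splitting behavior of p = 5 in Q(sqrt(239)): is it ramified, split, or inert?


K = Q(sqrt(239)). Since d mod 4 = 3, disc(K) = 956.
Check p | disc: 956 mod 5 = 1.
p does not divide disc. Compute Legendre symbol (d/p):
4^((5-1)/2) mod 5 = 1
(d/p) = 1, so p splits: (p) = P*P' with e=1, f=1, g=2.
Therefore p is split.

split


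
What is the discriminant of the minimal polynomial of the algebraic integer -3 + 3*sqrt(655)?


The element -3 + 3*sqrt(655) has minimal polynomial:
x^2 + 6*x - 5886
Discriminant = (6)^2 - 4*(-5886)
= 36 + 23544
= 23580

23580


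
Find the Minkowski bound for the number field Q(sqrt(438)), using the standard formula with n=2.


d = 438, d mod 4 = 2, so disc(K) = 4d = 1752; |disc(K)| = 1752
Real quadratic field, so n = 2, s = r2 = 0, r1 = 2
M = (n!/n^n) * (4/pi)^s * sqrt(|disc(K)|) = (2!/2^2) * (4/pi)^0 * sqrt(1752)
= 0.5 * 1.000000 * 41.856899
= 20.9284

20.9284


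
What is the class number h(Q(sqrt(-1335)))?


K = Q(sqrt(-1335)). d mod 4 = 1, so D = disc(K) = d = -1335
h(K) equals the number of primitive reduced positive-definite forms (a, b, c) = a*x^2 + b*x*y + c*y^2 with b^2 - 4ac = D,
where reduced means |b| <= a <= c, with b >= 0 whenever |b| = a or a = c, and primitive means gcd(a, b, c) = 1.
Reduced forces 3a^2 <= |D| = 1335, so 1 <= a <= 21; b must have the parity of D, and c = (b^2 - D)/(4a) must be an integer >= a.
Enumerate a = 1..21, b in [-a, a]:
  a=1: (1, 1, 334)  [1]
  a=2: (2, -1, 167), (2, 1, 167)  [2]
  a=3: (3, 3, 112)  [1]
  a=4: (4, -3, 84), (4, 3, 84)  [2]
  a=5: (5, 5, 68)  [1]
  a=6: (6, -3, 56), (6, 3, 56)  [2]
  a=7: (7, -3, 48), (7, 3, 48)  [2]
  a=8: (8, -3, 42), (8, 3, 42)  [2]
  a=9: none
  a=10: (10, -5, 34), (10, 5, 34)  [2]
  a=11: none
  a=12: (12, -3, 28), (12, 3, 28)  [2]
  a=13: (13, -11, 28), (13, 11, 28)  [2]
  a=14: (14, -11, 26), (14, -3, 24), (14, 3, 24), (14, 11, 26)  [4]
  a=15: (15, 15, 26)  [1]
  a=16: (16, -3, 21), (16, 3, 21)  [2]
  a=17: (17, -5, 20), (17, 5, 20)  [2]
  a=18..21: none
Total reduced forms: 1 + 2 + 1 + 2 + 1 + 2 + 2 + 2 + 2 + 2 + 2 + 4 + 1 + 2 + 2 = 28
h = 28

28


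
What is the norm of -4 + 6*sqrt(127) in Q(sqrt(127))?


N(a + b*sqrt(d)) = a^2 - d*b^2
= (-4)^2 - (127)*(6)^2
= 16 - 4572
= -4556

-4556


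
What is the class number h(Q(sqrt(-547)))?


K = Q(sqrt(-547)). d mod 4 = 1, so D = disc(K) = d = -547
h(K) equals the number of primitive reduced positive-definite forms (a, b, c) = a*x^2 + b*x*y + c*y^2 with b^2 - 4ac = D,
where reduced means |b| <= a <= c, with b >= 0 whenever |b| = a or a = c, and primitive means gcd(a, b, c) = 1.
Reduced forces 3a^2 <= |D| = 547, so 1 <= a <= 13; b must have the parity of D, and c = (b^2 - D)/(4a) must be an integer >= a.
Enumerate a = 1..13, b in [-a, a]:
  a=1: (1, 1, 137)  [1]
  a=2..10: none
  a=11: (11, -5, 13), (11, 5, 13)  [2]
  a=12..13: none
Total reduced forms: 1 + 2 = 3
h = 3

3


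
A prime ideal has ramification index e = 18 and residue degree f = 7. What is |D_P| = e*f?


|D_P| = e * f
= 18 * 7
= 126

126


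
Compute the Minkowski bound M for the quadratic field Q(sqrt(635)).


d = 635, d mod 4 = 3, so disc(K) = 4d = 2540; |disc(K)| = 2540
Real quadratic field, so n = 2, s = r2 = 0, r1 = 2
M = (n!/n^n) * (4/pi)^s * sqrt(|disc(K)|) = (2!/2^2) * (4/pi)^0 * sqrt(2540)
= 0.5 * 1.000000 * 50.398413
= 25.1992

25.1992


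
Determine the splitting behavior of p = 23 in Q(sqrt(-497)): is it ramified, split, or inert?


K = Q(sqrt(-497)). Since d mod 4 = 3, disc(K) = -1988.
Check p | disc: -1988 mod 23 = 13.
p does not divide disc. Compute Legendre symbol (d/p):
9^((23-1)/2) mod 23 = 1
(d/p) = 1, so p splits: (p) = P*P' with e=1, f=1, g=2.
Therefore p is split.

split


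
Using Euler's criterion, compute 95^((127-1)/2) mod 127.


p = 127 is prime and the exponent is (p-1)/2 = 63, so by Euler's criterion 95^63 = (95/127) = +1 or -1 mod 127.
Compute by square-and-multiply:
  63 = 32 + 16 + 8 + 4 + 2 + 1 (binary 111111)
  Repeated squaring mod 127: 95^1 = 95, 95^2 = 8, 95^4 = 64, 95^8 = 32, 95^16 = 8, 95^32 = 64
  95^63 = 95^32 * 95^16 * 95^8 * 95^4 * 95^2 * 95^1 = 64 * 8 * 32 * 64 * 8 * 95 mod 127
    64 * 8 = 512 = 4 mod 127
    4 * 32 = 128 = 1 mod 127
    1 * 64 = 64 = 64 mod 127
    64 * 8 = 512 = 4 mod 127
    4 * 95 = 380 = 126 mod 127
  95^63 = 126 mod 127
Result 126 = p - 1 = -1 mod 127: 95 is a quadratic non-residue mod 127. As a residue in [0, p-1] the value is 126.
95^63 mod 127 = 126

126


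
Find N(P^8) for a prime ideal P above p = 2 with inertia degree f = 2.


N(P^a) = p^(a*f)
= 2^(8*2)
= 2^16
= 65536

65536


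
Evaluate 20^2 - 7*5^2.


x^2 - d*y^2
= 20^2 - 7*5^2
= 400 - 175
= 225

225


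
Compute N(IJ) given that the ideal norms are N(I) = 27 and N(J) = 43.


N(IJ) = N(I) * N(J)
= 27 * 43
= 1161

1161


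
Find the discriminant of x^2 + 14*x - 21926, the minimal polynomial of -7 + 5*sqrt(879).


The element -7 + 5*sqrt(879) has minimal polynomial:
x^2 + 14*x - 21926
Discriminant = (14)^2 - 4*(-21926)
= 196 + 87704
= 87900

87900


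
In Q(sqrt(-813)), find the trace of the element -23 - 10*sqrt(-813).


Tr(a + b*sqrt(d)) = (a + b*sqrt(d)) + (a - b*sqrt(d)) = 2a
= 2 * (-23)
= -46

-46


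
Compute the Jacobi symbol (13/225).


Compute (13/225) via quadratic reciprocity:
  reciprocity: (13/225) -> +(225/13)
  reduce: (4/13)
  pull out 2: (2/13) = -1  (since 13 mod 8 = 5)
  pull out 2: (2/13) = -1  (since 13 mod 8 = 5)
  (1/13) = 1
Product of signs = 1

1


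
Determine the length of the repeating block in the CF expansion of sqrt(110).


Run the CF algorithm for sqrt(110).
a_0 = floor(sqrt(110)) = 10; set m_0=0, q_0=1.
Recurrence: m' = q*a - m,  q' = (d - m'^2)/q,  a' = floor((a_0 + m')/q').
  step 1: m=10, q=10, a=2
  step 2: m=10, q=1, a=20
a_2 = 2*a_0 = 20, so the period closes here.
sqrt(110) = [10; 2, 20]
Period length = 2

2


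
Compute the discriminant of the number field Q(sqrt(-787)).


For K = Q(sqrt(d)) with d squarefree: disc(K) = d if d = 1 mod 4, and disc(K) = 4d if d = 2 or 3 mod 4.
Here d = -787, and d mod 4 = 1.
d = 1 mod 4 (O_K = Z[(1+sqrt(d))/2]), so disc(K) = d = -787

-787


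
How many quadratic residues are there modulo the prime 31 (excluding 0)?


For prime p, the number of non-zero quadratic residues is (p-1)/2.
= (31-1)/2
= 15

15


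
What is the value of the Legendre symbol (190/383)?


p = 383 is prime, so compute (190/383) with the reciprocity algorithm (Jacobi-symbol steps: pull out 2s via (2/n), flip via reciprocity, reduce):
  pull out 2: (2/383) = +1  (since 383 mod 8 = 7)
  reciprocity: (95/383) -> -(383/95)
  reduce: (3/95)
  reciprocity: (3/95) -> -(95/3)
  reduce: (2/3)
  pull out 2: (2/3) = -1  (since 3 mod 8 = 3)
  (1/3) = 1
Product of signs = -1
(190/383) = -1

-1


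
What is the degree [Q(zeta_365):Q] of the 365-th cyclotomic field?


The degree equals Euler's totient phi(365).
365 = 5 * 73
phi(365) = 288

288


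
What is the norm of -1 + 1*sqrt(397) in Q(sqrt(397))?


N(a + b*sqrt(d)) = a^2 - d*b^2
= (-1)^2 - (397)*(1)^2
= 1 - 397
= -396

-396


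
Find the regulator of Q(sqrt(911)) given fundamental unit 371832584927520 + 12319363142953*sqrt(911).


epsilon = 371832584927520 + 12319363142953*sqrt(911)
= 7.4367e+14
R = ln(7.4367e+14)
= 34.2426

34.2426


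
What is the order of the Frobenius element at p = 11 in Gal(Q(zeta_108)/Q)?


The Frobenius at p in Gal(Q(zeta_n)/Q) = (Z/nZ)* is the class of p, so its order is ord_108(11), the smallest k >= 1 with 11^k = 1 mod 108.
n = 108 = 2^2 * 3^3, phi(108) = 36; the order divides phi(n).
Divisors of 36: 1, 2, 3, 4, 6, 9, 12, 18, 36
Repeated squaring mod 108: 11^1 = 11, 11^2 = 13, 11^4 = 61, 11^8 = 49, 11^16 = 25, 11^32 = 85
Test divisors in increasing order:
  k=1: 11^1 = 11 mod 108
  k=2: 11^2 = 13 mod 108
  k=3: 11^3 = 13 * 11 = 35 mod 108
  k=4: 11^4 = 61 mod 108
  k=6: 11^6 = 61 * 13 = 37 mod 108
  k=9: 11^9 = 49 * 11 = 107 mod 108
  k=12: 11^12 = 49 * 61 = 73 mod 108
  k=18: 11^18 = 25 * 13 = 1 mod 108  <- first divisor giving 1
Order = 18

18


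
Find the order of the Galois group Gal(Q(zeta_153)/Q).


|Gal(Q(zeta_153)/Q)| = phi(153)
= 96

96


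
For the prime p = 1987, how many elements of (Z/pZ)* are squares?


For prime p, the number of non-zero quadratic residues is (p-1)/2.
= (1987-1)/2
= 993

993


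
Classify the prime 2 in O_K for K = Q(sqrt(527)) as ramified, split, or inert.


K = Q(sqrt(527)). Since d mod 4 = 3, disc(K) = 2108.
Check p | disc: 2108 mod 2 = 0.
p divides disc, so p ramifies: (p) = P^2 with e=2, f=1, g=1.
Therefore p is ramified.

ramified


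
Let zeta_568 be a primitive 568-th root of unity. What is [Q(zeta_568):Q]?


The degree equals Euler's totient phi(568).
568 = 2^3 * 71
phi(568) = 280

280


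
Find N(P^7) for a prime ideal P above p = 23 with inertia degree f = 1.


N(P^a) = p^(a*f)
= 23^(7*1)
= 23^7
= 3404825447

3404825447


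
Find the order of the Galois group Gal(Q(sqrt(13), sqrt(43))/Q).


The 2 square roots of distinct primes are multiplicatively independent over Q,
so [K:Q] = 2^2 and Gal(K/Q) is isomorphic to (Z/2Z)^2.
|Gal| = 2^2 = 4

4


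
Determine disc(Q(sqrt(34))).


For K = Q(sqrt(d)) with d squarefree: disc(K) = d if d = 1 mod 4, and disc(K) = 4d if d = 2 or 3 mod 4.
Here d = 34, and d mod 4 = 2.
d = 2 mod 4, not 1 (O_K = Z[sqrt(d)]), so disc(K) = 4d = 4 * (34) = 136

136


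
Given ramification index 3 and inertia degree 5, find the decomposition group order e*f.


|D_P| = e * f
= 3 * 5
= 15

15


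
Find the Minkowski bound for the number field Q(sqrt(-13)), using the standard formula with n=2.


d = -13, d mod 4 = 3, so disc(K) = 4d = -52; |disc(K)| = 52
Imaginary quadratic field, so n = 2, s = r2 = 1, r1 = 0
M = (n!/n^n) * (4/pi)^s * sqrt(|disc(K)|) = (2!/2^2) * (4/pi)^1 * sqrt(52)
= 0.5 * 1.273240 * 7.211103
= 4.5907

4.5907


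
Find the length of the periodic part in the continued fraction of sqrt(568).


Run the CF algorithm for sqrt(568).
a_0 = floor(sqrt(568)) = 23; set m_0=0, q_0=1.
Recurrence: m' = q*a - m,  q' = (d - m'^2)/q,  a' = floor((a_0 + m')/q').
  step 1: m=23, q=39, a=1
  step 2: m=16, q=8, a=4
  step 3: m=16, q=39, a=1
  step 4: m=23, q=1, a=46
a_4 = 2*a_0 = 46, so the period closes here.
sqrt(568) = [23; 1, 4, 1, 46]
Period length = 4

4


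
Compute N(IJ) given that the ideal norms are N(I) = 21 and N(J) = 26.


N(IJ) = N(I) * N(J)
= 21 * 26
= 546

546


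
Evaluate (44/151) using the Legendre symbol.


p = 151 is prime, so compute (44/151) with the reciprocity algorithm (Jacobi-symbol steps: pull out 2s via (2/n), flip via reciprocity, reduce):
  pull out 2: (2/151) = +1  (since 151 mod 8 = 7)
  pull out 2: (2/151) = +1  (since 151 mod 8 = 7)
  reciprocity: (11/151) -> -(151/11)
  reduce: (8/11)
  pull out 2: (2/11) = -1  (since 11 mod 8 = 3)
  pull out 2: (2/11) = -1  (since 11 mod 8 = 3)
  pull out 2: (2/11) = -1  (since 11 mod 8 = 3)
  (1/11) = 1
Product of signs = 1
(44/151) = 1

1


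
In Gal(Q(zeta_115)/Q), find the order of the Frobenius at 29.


The Frobenius at p in Gal(Q(zeta_n)/Q) = (Z/nZ)* is the class of p, so its order is ord_115(29), the smallest k >= 1 with 29^k = 1 mod 115.
n = 115 = 5 * 23, phi(115) = 88; the order divides phi(n).
Divisors of 88: 1, 2, 4, 8, 11, 22, 44, 88
Repeated squaring mod 115: 29^1 = 29, 29^2 = 36, 29^4 = 31, 29^8 = 41, 29^16 = 71, 29^32 = 96, 29^64 = 16
Test divisors in increasing order:
  k=1: 29^1 = 29 mod 115
  k=2: 29^2 = 36 mod 115
  k=4: 29^4 = 31 mod 115
  k=8: 29^8 = 41 mod 115
  k=11: 29^11 = 41 * 36 * 29 = 24 mod 115
  k=22: 29^22 = 71 * 31 * 36 = 1 mod 115  <- first divisor giving 1
Order = 22

22


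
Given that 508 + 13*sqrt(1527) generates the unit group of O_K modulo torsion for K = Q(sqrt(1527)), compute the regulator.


epsilon = 508 + 13*sqrt(1527)
= 1015.9990
R = ln(1015.9990)
= 6.9236

6.9236


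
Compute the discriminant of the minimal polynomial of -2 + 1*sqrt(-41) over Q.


The element -2 + 1*sqrt(-41) has minimal polynomial:
x^2 + 4*x + 45
Discriminant = (4)^2 - 4*(45)
= 16 - 180
= -164

-164


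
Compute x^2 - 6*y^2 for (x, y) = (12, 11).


x^2 - d*y^2
= 12^2 - 6*11^2
= 144 - 726
= -582

-582


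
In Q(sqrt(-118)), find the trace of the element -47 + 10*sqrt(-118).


Tr(a + b*sqrt(d)) = (a + b*sqrt(d)) + (a - b*sqrt(d)) = 2a
= 2 * (-47)
= -94

-94


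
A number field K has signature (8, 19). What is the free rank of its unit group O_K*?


By Dirichlet's unit theorem:
rank = r1 + r2 - 1
= 8 + 19 - 1
= 26

26


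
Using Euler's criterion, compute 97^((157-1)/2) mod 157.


p = 157 is prime and the exponent is (p-1)/2 = 78, so by Euler's criterion 97^78 = (97/157) = +1 or -1 mod 157.
Compute by square-and-multiply:
  78 = 64 + 8 + 4 + 2 (binary 1001110)
  Repeated squaring mod 157: 97^1 = 97, 97^2 = 146, 97^4 = 121, 97^8 = 40, 97^16 = 30, 97^32 = 115, 97^64 = 37
  97^78 = 97^64 * 97^8 * 97^4 * 97^2 = 37 * 40 * 121 * 146 mod 157
    37 * 40 = 1480 = 67 mod 157
    67 * 121 = 8107 = 100 mod 157
    100 * 146 = 14600 = 156 mod 157
  97^78 = 156 mod 157
Result 156 = p - 1 = -1 mod 157: 97 is a quadratic non-residue mod 157. As a residue in [0, p-1] the value is 156.
97^78 mod 157 = 156

156


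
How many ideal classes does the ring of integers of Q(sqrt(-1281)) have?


K = Q(sqrt(-1281)). d mod 4 = 3, so D = disc(K) = 4d = -5124
h(K) equals the number of primitive reduced positive-definite forms (a, b, c) = a*x^2 + b*x*y + c*y^2 with b^2 - 4ac = D,
where reduced means |b| <= a <= c, with b >= 0 whenever |b| = a or a = c, and primitive means gcd(a, b, c) = 1.
Reduced forces 3a^2 <= |D| = 5124, so 1 <= a <= 41; b must have the parity of D, and c = (b^2 - D)/(4a) must be an integer >= a.
Enumerate a = 1..41, b in [-a, a]:
  a=1: (1, 0, 1281)  [1]
  a=2: (2, 2, 641)  [1]
  a=3: (3, 0, 427)  [1]
  a=4: none
  a=5: (5, -4, 257), (5, 4, 257)  [2]
  a=6: (6, 6, 215)  [1]
  a=7: (7, 0, 183)  [1]
  a=8..9: none
  a=10: (10, -6, 129), (10, 6, 129)  [2]
  a=11..13: none
  a=14: (14, 14, 95)  [1]
  a=15: (15, -6, 86), (15, 6, 86)  [2]
  a=16..18: none
  a=19: (19, -14, 70), (19, 14, 70)  [2]
  a=20: none
  a=21: (21, 0, 61)  [1]
  a=22..24: none
  a=25: (25, -24, 57), (25, 24, 57)  [2]
  a=26..28: none
  a=29: (29, -26, 50), (29, 26, 50)  [2]
  a=30: (30, -6, 43), (30, 6, 43)  [2]
  a=31..34: none
  a=35: (35, -14, 38), (35, 14, 38)  [2]
  a=36..40: none
  a=41: (41, 40, 41)  [1]
Total reduced forms: 1 + 1 + 1 + 2 + 1 + 1 + 2 + 1 + 2 + 2 + 1 + 2 + 2 + 2 + 2 + 1 = 24
h = 24

24


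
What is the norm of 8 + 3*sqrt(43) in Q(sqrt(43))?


N(a + b*sqrt(d)) = a^2 - d*b^2
= (8)^2 - (43)*(3)^2
= 64 - 387
= -323

-323


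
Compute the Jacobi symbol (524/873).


Compute (524/873) via quadratic reciprocity:
  pull out 2: (2/873) = +1  (since 873 mod 8 = 1)
  pull out 2: (2/873) = +1  (since 873 mod 8 = 1)
  reciprocity: (131/873) -> +(873/131)
  reduce: (87/131)
  reciprocity: (87/131) -> -(131/87)
  reduce: (44/87)
  pull out 2: (2/87) = +1  (since 87 mod 8 = 7)
  pull out 2: (2/87) = +1  (since 87 mod 8 = 7)
  reciprocity: (11/87) -> -(87/11)
  reduce: (10/11)
  pull out 2: (2/11) = -1  (since 11 mod 8 = 3)
  reciprocity: (5/11) -> +(11/5)
  reduce: (1/5)
  (1/5) = 1
Product of signs = -1

-1


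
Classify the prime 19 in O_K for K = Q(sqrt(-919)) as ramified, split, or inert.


K = Q(sqrt(-919)). Since d mod 4 = 1, disc(K) = -919.
Check p | disc: -919 mod 19 = 12.
p does not divide disc. Compute Legendre symbol (d/p):
12^((19-1)/2) mod 19 = -1
(d/p) = -1, so p is inert: (p) stays prime with e=1, f=2, g=1.
Therefore p is inert.

inert


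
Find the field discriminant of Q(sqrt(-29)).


For K = Q(sqrt(d)) with d squarefree: disc(K) = d if d = 1 mod 4, and disc(K) = 4d if d = 2 or 3 mod 4.
Here d = -29, and d mod 4 = 3.
d = 3 mod 4, not 1 (O_K = Z[sqrt(d)]), so disc(K) = 4d = 4 * (-29) = -116

-116


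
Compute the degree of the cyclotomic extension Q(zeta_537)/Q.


The degree equals Euler's totient phi(537).
537 = 3 * 179
phi(537) = 356

356


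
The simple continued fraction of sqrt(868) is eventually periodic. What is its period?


Run the CF algorithm for sqrt(868).
a_0 = floor(sqrt(868)) = 29; set m_0=0, q_0=1.
Recurrence: m' = q*a - m,  q' = (d - m'^2)/q,  a' = floor((a_0 + m')/q').
  step 1: m=29, q=27, a=2
  step 2: m=25, q=9, a=6
  step 3: m=29, q=3, a=19
  step 4: m=28, q=28, a=2
  step 5: m=28, q=3, a=19
  step 6: m=29, q=9, a=6
  step 7: m=25, q=27, a=2
  step 8: m=29, q=1, a=58
a_8 = 2*a_0 = 58, so the period closes here.
sqrt(868) = [29; 2, 6, 19, 2, 19, 6, 2, 58]
Period length = 8

8


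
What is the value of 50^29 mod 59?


p = 59 is prime and the exponent is (p-1)/2 = 29, so by Euler's criterion 50^29 = (50/59) = +1 or -1 mod 59.
Compute by square-and-multiply:
  29 = 16 + 8 + 4 + 1 (binary 11101)
  Repeated squaring mod 59: 50^1 = 50, 50^2 = 22, 50^4 = 12, 50^8 = 26, 50^16 = 27
  50^29 = 50^16 * 50^8 * 50^4 * 50^1 = 27 * 26 * 12 * 50 mod 59
    27 * 26 = 702 = 53 mod 59
    53 * 12 = 636 = 46 mod 59
    46 * 50 = 2300 = 58 mod 59
  50^29 = 58 mod 59
Result 58 = p - 1 = -1 mod 59: 50 is a quadratic non-residue mod 59. As a residue in [0, p-1] the value is 58.
50^29 mod 59 = 58

58


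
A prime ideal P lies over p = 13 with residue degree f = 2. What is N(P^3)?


N(P^a) = p^(a*f)
= 13^(3*2)
= 13^6
= 4826809

4826809


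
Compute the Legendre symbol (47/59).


p = 59 is prime, so compute (47/59) with the reciprocity algorithm (Jacobi-symbol steps: pull out 2s via (2/n), flip via reciprocity, reduce):
  reciprocity: (47/59) -> -(59/47)
  reduce: (12/47)
  pull out 2: (2/47) = +1  (since 47 mod 8 = 7)
  pull out 2: (2/47) = +1  (since 47 mod 8 = 7)
  reciprocity: (3/47) -> -(47/3)
  reduce: (2/3)
  pull out 2: (2/3) = -1  (since 3 mod 8 = 3)
  (1/3) = 1
Product of signs = -1
(47/59) = -1

-1


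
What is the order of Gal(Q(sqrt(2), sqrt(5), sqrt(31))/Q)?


The 3 square roots of distinct primes are multiplicatively independent over Q,
so [K:Q] = 2^3 and Gal(K/Q) is isomorphic to (Z/2Z)^3.
|Gal| = 2^3 = 8

8


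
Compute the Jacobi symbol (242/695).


Compute (242/695) via quadratic reciprocity:
  pull out 2: (2/695) = +1  (since 695 mod 8 = 7)
  reciprocity: (121/695) -> +(695/121)
  reduce: (90/121)
  pull out 2: (2/121) = +1  (since 121 mod 8 = 1)
  reciprocity: (45/121) -> +(121/45)
  reduce: (31/45)
  reciprocity: (31/45) -> +(45/31)
  reduce: (14/31)
  pull out 2: (2/31) = +1  (since 31 mod 8 = 7)
  reciprocity: (7/31) -> -(31/7)
  reduce: (3/7)
  reciprocity: (3/7) -> -(7/3)
  reduce: (1/3)
  (1/3) = 1
Product of signs = 1

1


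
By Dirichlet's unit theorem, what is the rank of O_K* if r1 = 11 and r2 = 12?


By Dirichlet's unit theorem:
rank = r1 + r2 - 1
= 11 + 12 - 1
= 22

22


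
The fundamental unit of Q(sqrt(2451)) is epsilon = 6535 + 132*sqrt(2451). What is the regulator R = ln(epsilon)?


epsilon = 6535 + 132*sqrt(2451)
= 13069.9999
R = ln(13069.9999)
= 9.4781

9.4781


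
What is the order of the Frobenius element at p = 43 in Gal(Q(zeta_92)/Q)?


The Frobenius at p in Gal(Q(zeta_n)/Q) = (Z/nZ)* is the class of p, so its order is ord_92(43), the smallest k >= 1 with 43^k = 1 mod 92.
n = 92 = 2^2 * 23, phi(92) = 44; the order divides phi(n).
Divisors of 44: 1, 2, 4, 11, 22, 44
Repeated squaring mod 92: 43^1 = 43, 43^2 = 9, 43^4 = 81, 43^8 = 29, 43^16 = 13, 43^32 = 77
Test divisors in increasing order:
  k=1: 43^1 = 43 mod 92
  k=2: 43^2 = 9 mod 92
  k=4: 43^4 = 81 mod 92
  k=11: 43^11 = 29 * 9 * 43 = 91 mod 92
  k=22: 43^22 = 13 * 81 * 9 = 1 mod 92  <- first divisor giving 1
Order = 22

22


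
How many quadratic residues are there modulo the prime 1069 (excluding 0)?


For prime p, the number of non-zero quadratic residues is (p-1)/2.
= (1069-1)/2
= 534

534


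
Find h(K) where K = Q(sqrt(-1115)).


K = Q(sqrt(-1115)). d mod 4 = 1, so D = disc(K) = d = -1115
h(K) equals the number of primitive reduced positive-definite forms (a, b, c) = a*x^2 + b*x*y + c*y^2 with b^2 - 4ac = D,
where reduced means |b| <= a <= c, with b >= 0 whenever |b| = a or a = c, and primitive means gcd(a, b, c) = 1.
Reduced forces 3a^2 <= |D| = 1115, so 1 <= a <= 19; b must have the parity of D, and c = (b^2 - D)/(4a) must be an integer >= a.
Enumerate a = 1..19, b in [-a, a]:
  a=1: (1, 1, 279)  [1]
  a=2: none
  a=3: (3, -1, 93), (3, 1, 93)  [2]
  a=4: none
  a=5: (5, 5, 57)  [1]
  a=6..8: none
  a=9: (9, -1, 31), (9, 1, 31)  [2]
  a=10..12: none
  a=13: (13, -9, 23), (13, 9, 23)  [2]
  a=14: none
  a=15: (15, -5, 19), (15, 5, 19)  [2]
  a=16..19: none
Total reduced forms: 1 + 2 + 1 + 2 + 2 + 2 = 10
h = 10

10


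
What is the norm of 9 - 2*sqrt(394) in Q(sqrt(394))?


N(a + b*sqrt(d)) = a^2 - d*b^2
= (9)^2 - (394)*(-2)^2
= 81 - 1576
= -1495

-1495


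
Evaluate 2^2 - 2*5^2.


x^2 - d*y^2
= 2^2 - 2*5^2
= 4 - 50
= -46

-46


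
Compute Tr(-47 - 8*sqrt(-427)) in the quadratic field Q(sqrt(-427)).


Tr(a + b*sqrt(d)) = (a + b*sqrt(d)) + (a - b*sqrt(d)) = 2a
= 2 * (-47)
= -94

-94


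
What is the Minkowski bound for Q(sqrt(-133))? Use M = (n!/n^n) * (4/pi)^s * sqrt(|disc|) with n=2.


d = -133, d mod 4 = 3, so disc(K) = 4d = -532; |disc(K)| = 532
Imaginary quadratic field, so n = 2, s = r2 = 1, r1 = 0
M = (n!/n^n) * (4/pi)^s * sqrt(|disc(K)|) = (2!/2^2) * (4/pi)^1 * sqrt(532)
= 0.5 * 1.273240 * 23.065125
= 14.6837

14.6837


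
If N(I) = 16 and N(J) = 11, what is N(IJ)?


N(IJ) = N(I) * N(J)
= 16 * 11
= 176

176


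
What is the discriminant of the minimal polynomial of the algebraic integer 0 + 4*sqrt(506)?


The element 0 + 4*sqrt(506) has minimal polynomial:
x^2 + 0*x - 8096
Discriminant = (0)^2 - 4*(-8096)
= 0 + 32384
= 32384

32384


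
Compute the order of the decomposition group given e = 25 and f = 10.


|D_P| = e * f
= 25 * 10
= 250

250


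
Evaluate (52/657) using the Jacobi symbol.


Compute (52/657) via quadratic reciprocity:
  pull out 2: (2/657) = +1  (since 657 mod 8 = 1)
  pull out 2: (2/657) = +1  (since 657 mod 8 = 1)
  reciprocity: (13/657) -> +(657/13)
  reduce: (7/13)
  reciprocity: (7/13) -> +(13/7)
  reduce: (6/7)
  pull out 2: (2/7) = +1  (since 7 mod 8 = 7)
  reciprocity: (3/7) -> -(7/3)
  reduce: (1/3)
  (1/3) = 1
Product of signs = -1

-1


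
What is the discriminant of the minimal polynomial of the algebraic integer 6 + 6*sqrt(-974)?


The element 6 + 6*sqrt(-974) has minimal polynomial:
x^2 - 12*x + 35100
Discriminant = (-12)^2 - 4*(35100)
= 144 - 140400
= -140256

-140256


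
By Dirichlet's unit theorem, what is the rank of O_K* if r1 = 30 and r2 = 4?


By Dirichlet's unit theorem:
rank = r1 + r2 - 1
= 30 + 4 - 1
= 33

33


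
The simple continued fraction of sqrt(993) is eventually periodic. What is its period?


Run the CF algorithm for sqrt(993).
a_0 = floor(sqrt(993)) = 31; set m_0=0, q_0=1.
Recurrence: m' = q*a - m,  q' = (d - m'^2)/q,  a' = floor((a_0 + m')/q').
  step 1: m=31, q=32, a=1
  step 2: m=1, q=31, a=1
  step 3: m=30, q=3, a=20
  step 4: m=30, q=31, a=1
  step 5: m=1, q=32, a=1
  step 6: m=31, q=1, a=62
a_6 = 2*a_0 = 62, so the period closes here.
sqrt(993) = [31; 1, 1, 20, 1, 1, 62]
Period length = 6

6


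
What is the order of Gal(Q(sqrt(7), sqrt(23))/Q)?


The 2 square roots of distinct primes are multiplicatively independent over Q,
so [K:Q] = 2^2 and Gal(K/Q) is isomorphic to (Z/2Z)^2.
|Gal| = 2^2 = 4

4


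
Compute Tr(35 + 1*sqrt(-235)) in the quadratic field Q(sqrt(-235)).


Tr(a + b*sqrt(d)) = (a + b*sqrt(d)) + (a - b*sqrt(d)) = 2a
= 2 * (35)
= 70

70


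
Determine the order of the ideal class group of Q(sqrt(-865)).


K = Q(sqrt(-865)). d mod 4 = 3, so D = disc(K) = 4d = -3460
h(K) equals the number of primitive reduced positive-definite forms (a, b, c) = a*x^2 + b*x*y + c*y^2 with b^2 - 4ac = D,
where reduced means |b| <= a <= c, with b >= 0 whenever |b| = a or a = c, and primitive means gcd(a, b, c) = 1.
Reduced forces 3a^2 <= |D| = 3460, so 1 <= a <= 33; b must have the parity of D, and c = (b^2 - D)/(4a) must be an integer >= a.
Enumerate a = 1..33, b in [-a, a]:
  a=1: (1, 0, 865)  [1]
  a=2: (2, 2, 433)  [1]
  a=3..4: none
  a=5: (5, 0, 173)  [1]
  a=6..9: none
  a=10: (10, 10, 89)  [1]
  a=11: (11, -4, 79), (11, 4, 79)  [2]
  a=12..16: none
  a=17: (17, -12, 53), (17, 12, 53)  [2]
  a=18: none
  a=19: (19, -6, 46), (19, 6, 46)  [2]
  a=20..21: none
  a=22: (22, -18, 43), (22, 18, 43)  [2]
  a=23: (23, -6, 38), (23, 6, 38)  [2]
  a=24..28: none
  a=29: (29, -22, 34), (29, 22, 34)  [2]
  a=30..33: none
Total reduced forms: 1 + 1 + 1 + 1 + 2 + 2 + 2 + 2 + 2 + 2 = 16
h = 16

16


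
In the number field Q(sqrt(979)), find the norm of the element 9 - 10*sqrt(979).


N(a + b*sqrt(d)) = a^2 - d*b^2
= (9)^2 - (979)*(-10)^2
= 81 - 97900
= -97819

-97819


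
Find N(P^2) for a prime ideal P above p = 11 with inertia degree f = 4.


N(P^a) = p^(a*f)
= 11^(2*4)
= 11^8
= 214358881

214358881


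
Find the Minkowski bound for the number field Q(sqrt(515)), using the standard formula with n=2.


d = 515, d mod 4 = 3, so disc(K) = 4d = 2060; |disc(K)| = 2060
Real quadratic field, so n = 2, s = r2 = 0, r1 = 2
M = (n!/n^n) * (4/pi)^s * sqrt(|disc(K)|) = (2!/2^2) * (4/pi)^0 * sqrt(2060)
= 0.5 * 1.000000 * 45.387223
= 22.6936

22.6936


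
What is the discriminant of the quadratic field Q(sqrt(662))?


For K = Q(sqrt(d)) with d squarefree: disc(K) = d if d = 1 mod 4, and disc(K) = 4d if d = 2 or 3 mod 4.
Here d = 662, and d mod 4 = 2.
d = 2 mod 4, not 1 (O_K = Z[sqrt(d)]), so disc(K) = 4d = 4 * (662) = 2648

2648


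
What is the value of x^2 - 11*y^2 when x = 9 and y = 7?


x^2 - d*y^2
= 9^2 - 11*7^2
= 81 - 539
= -458

-458


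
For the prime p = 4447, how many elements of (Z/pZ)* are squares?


For prime p, the number of non-zero quadratic residues is (p-1)/2.
= (4447-1)/2
= 2223

2223


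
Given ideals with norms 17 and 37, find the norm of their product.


N(IJ) = N(I) * N(J)
= 17 * 37
= 629

629


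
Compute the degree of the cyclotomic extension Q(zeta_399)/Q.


The degree equals Euler's totient phi(399).
399 = 3 * 7 * 19
phi(399) = 216

216


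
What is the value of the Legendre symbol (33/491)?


p = 491 is prime, so compute (33/491) with the reciprocity algorithm (Jacobi-symbol steps: pull out 2s via (2/n), flip via reciprocity, reduce):
  reciprocity: (33/491) -> +(491/33)
  reduce: (29/33)
  reciprocity: (29/33) -> +(33/29)
  reduce: (4/29)
  pull out 2: (2/29) = -1  (since 29 mod 8 = 5)
  pull out 2: (2/29) = -1  (since 29 mod 8 = 5)
  (1/29) = 1
Product of signs = 1
(33/491) = 1

1


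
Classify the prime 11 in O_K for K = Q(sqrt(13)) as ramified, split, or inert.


K = Q(sqrt(13)). Since d mod 4 = 1, disc(K) = 13.
Check p | disc: 13 mod 11 = 2.
p does not divide disc. Compute Legendre symbol (d/p):
2^((11-1)/2) mod 11 = -1
(d/p) = -1, so p is inert: (p) stays prime with e=1, f=2, g=1.
Therefore p is inert.

inert


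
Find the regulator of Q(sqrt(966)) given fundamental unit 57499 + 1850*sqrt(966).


epsilon = 57499 + 1850*sqrt(966)
= 114998.0000
R = ln(114998.0000)
= 11.6527

11.6527


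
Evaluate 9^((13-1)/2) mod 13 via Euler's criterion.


p = 13 is prime and the exponent is (p-1)/2 = 6, so by Euler's criterion 9^6 = (9/13) = +1 or -1 mod 13.
Compute by square-and-multiply:
  6 = 4 + 2 (binary 110)
  Repeated squaring mod 13: 9^1 = 9, 9^2 = 3, 9^4 = 9
  9^6 = 9^4 * 9^2 = 9 * 3 mod 13
    9 * 3 = 27 = 1 mod 13
  9^6 = 1 mod 13
Result 1: 9 is a quadratic residue mod 13.
9^6 mod 13 = 1

1


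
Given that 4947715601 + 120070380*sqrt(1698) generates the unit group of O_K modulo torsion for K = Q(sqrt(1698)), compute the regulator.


epsilon = 4947715601 + 120070380*sqrt(1698)
= 9.8954e+09
R = ln(9.8954e+09)
= 23.0153

23.0153
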